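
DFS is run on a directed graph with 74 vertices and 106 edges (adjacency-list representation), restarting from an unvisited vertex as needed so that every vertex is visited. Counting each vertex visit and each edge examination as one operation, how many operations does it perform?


A full DFS traversal processes each vertex exactly once (push/pop on stack).
Each directed edge is examined once.
V = 74, E = 106
V + E = 180


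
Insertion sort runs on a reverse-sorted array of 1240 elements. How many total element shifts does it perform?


Sum of shifts = 1 + 2 + 3 + ... + 1239
= 1240 * 1239 / 2
= 1536360 / 2
= 768180


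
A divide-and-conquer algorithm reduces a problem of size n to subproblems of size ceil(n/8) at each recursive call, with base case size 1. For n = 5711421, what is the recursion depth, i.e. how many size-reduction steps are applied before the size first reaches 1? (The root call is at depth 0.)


Each step divides the size by 8 (rounding up); after k steps the size is ceil(n/8^k), which equals 1 exactly when 8^k >= n.
So the depth is the smallest k with 8^k >= 5711421, i.e. ceil(log_8(5711421)).
8^7 = 2097152 < 5711421 <= 16777216 = 8^8
Recursion depth = 8


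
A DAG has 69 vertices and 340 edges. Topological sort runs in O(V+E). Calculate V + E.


V = 69 (vertex processing)
E = 340 (edge processing)
V + E = 69 + 340 = 409


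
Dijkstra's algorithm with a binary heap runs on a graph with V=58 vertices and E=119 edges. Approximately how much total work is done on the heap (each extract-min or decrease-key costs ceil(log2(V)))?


Dijkstra with a binary heap: each vertex is extracted once, each edge may relax once.
Each heap operation costs O(log V).
V + E = 58 + 119 = 177
ceil(log2(58)) = 6 (since 2^5 = 32 < 58 <= 64 = 2^6)
Total heap work = (V+E) * ceil(log2(V)) = 177 * 6 = 1062


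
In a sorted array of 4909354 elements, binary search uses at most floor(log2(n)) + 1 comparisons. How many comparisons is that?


Halving sequence: 4909354 -> 2454677 -> 1227338 -> 613669 -> 306834 -> 153417 -> 76708 -> 38354 -> 19177 -> 9588 -> 4794 -> 2397 -> 1198 -> 599 -> 299 -> 149 -> 74 -> 37 -> 18 -> 9 -> 4 -> 2 -> 1
Number of halvings = 22
Max comparisons = 22 + 1 = 23


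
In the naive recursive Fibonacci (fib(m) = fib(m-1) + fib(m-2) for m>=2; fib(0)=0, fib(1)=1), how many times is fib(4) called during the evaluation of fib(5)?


Let N(m) = number of times fib(m) is called while evaluating fib(5).
N(5) = 1 (the initial call).
N(4) = 1 (only fib(5) calls it).
For 1 <= m <= 3: fib(m) is called by fib(m+1) and fib(m+2), so
  N(m) = N(m+1) + N(m+2).
fib(0) is called only by fib(2), so N(0) = N(2).
Walk down from m=5:
  N(5)=1, N(4)=1
N(4) = 1


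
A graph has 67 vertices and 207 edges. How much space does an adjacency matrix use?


Adjacency matrix: V x V grid of entries
Space = V^2 = 67^2 = 67 * 67 = 4489


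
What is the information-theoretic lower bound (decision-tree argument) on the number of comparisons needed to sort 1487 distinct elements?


A binary decision tree of height h has at most 2^h leaves and needs at least n! of them, so h >= ceil(log2(n!)).
1487! is far too large to multiply out, so use Stirling's series:
  ln(n!) ~ n ln n - n + (1/2) ln(2 pi n) + 1/(12n)  (error below 1/(360 n^3), negligible here)
  ln(1487) = 7.3045159
  n ln n = 1487 * 7.3045159 = 10861.8151
  (1/2) ln(2 pi * 1487) = (1/2) ln(9343.0966) = 4.5712
  1/(12*1487) = 0.0001
  ln(1487!) ~ 10861.8151 - 1487 + 4.5712 + 0.0001 = 9379.3864
Convert to base 2: log2(1487!) = 9379.3864 / ln 2 = 9379.3864 / 0.69314718 = 13531.5943
ceil(13531.5943) = 13532


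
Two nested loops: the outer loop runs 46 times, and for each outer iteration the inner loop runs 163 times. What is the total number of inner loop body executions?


Outer loop: 46 iterations
Inner loop: 163 iterations per outer iteration
Total = 46 * 163 = 7498


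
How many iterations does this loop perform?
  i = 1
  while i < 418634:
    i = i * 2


The loop variable doubles each iteration:
i = 1 -> 2 -> 4 -> 8 -> 16 -> 32 -> 64 -> 128 -> 256 -> 512 -> 1024 -> 2048 -> 4096 -> 8192 -> 16384 -> 32768 -> 65536 -> 131072 -> 262144 -> 524288 (stop, 524288 >= 418634)
Number of doublings = ceil(log2(418634)) = 19


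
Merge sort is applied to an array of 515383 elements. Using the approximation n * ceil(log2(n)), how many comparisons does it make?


Merge sort divides the array into halves recursively.
Number of levels = ceil(log2(515383)) = 19
At each level, approximately n = 515383 comparisons are needed for merging.
Total comparisons ~ n * ceil(log2(n)) = 515383 * 19 = 9792277


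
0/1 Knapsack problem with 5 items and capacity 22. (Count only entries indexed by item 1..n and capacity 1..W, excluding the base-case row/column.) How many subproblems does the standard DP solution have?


The DP table is indexed by (item, capacity).
Rows: 5 items
Columns: 22 capacity values (1 to W)
Total subproblems = 5 * 22 = 110


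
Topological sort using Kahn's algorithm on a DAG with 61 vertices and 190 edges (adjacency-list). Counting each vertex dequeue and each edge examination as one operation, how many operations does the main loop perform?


Kahn's algorithm:
  1. Compute in-degrees: O(V + E)
  2. Process queue: each vertex dequeued once (O(V))
     each edge examined once (O(E))
Total = V + E = 61 + 190 = 251


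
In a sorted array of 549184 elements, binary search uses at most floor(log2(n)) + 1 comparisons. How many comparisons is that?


Halving sequence: 549184 -> 274592 -> 137296 -> 68648 -> 34324 -> 17162 -> 8581 -> 4290 -> 2145 -> 1072 -> 536 -> 268 -> 134 -> 67 -> 33 -> 16 -> 8 -> 4 -> 2 -> 1
Number of halvings = 19
Max comparisons = 19 + 1 = 20


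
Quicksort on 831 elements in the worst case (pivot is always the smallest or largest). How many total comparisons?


In the worst case, each partition step picks the worst pivot:
  Partition 1: 830 comparisons (n-1 elements to compare)
  Partition 2: 829 comparisons
  Partition 3: 828 comparisons
  Partition 4: 827 comparisons
  Partition 5: 826 comparisons
  ...
  Last partition: 0 comparisons
Total = (n-1) + (n-2) + ... + 1 + 0 = n*(n-1)/2
= 831*830/2 = 344865


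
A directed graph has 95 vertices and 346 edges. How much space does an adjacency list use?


Adjacency list: one list head per vertex + one entry per edge
Vertex heads: 95
Edge entries: 346
Total = 95 + 346 = 441


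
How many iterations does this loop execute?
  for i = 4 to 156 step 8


The loop variable i takes values starting at 4 and increments by 8 each iteration.
Sequence: i = 4, 12, 20, 28, 36, 44, 52, 60, 68, ...
The upper bound 156 is inclusive, so the count is floor((last - first) / step) + 1:
floor((156 - 4) / 8) + 1 = floor(152/8) + 1 = 19 + 1 = 20


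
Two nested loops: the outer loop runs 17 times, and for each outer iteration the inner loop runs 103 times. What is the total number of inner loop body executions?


Outer loop: 17 iterations
Inner loop: 103 iterations per outer iteration
Total = 17 * 103 = 1751


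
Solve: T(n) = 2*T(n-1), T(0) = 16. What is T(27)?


Unrolling:
T(27) = 2*T(26) = 2^2*T(25) = ... = 2^27*T(0)
= 2^27 * 16
= 134217728 * 16 = 2147483648


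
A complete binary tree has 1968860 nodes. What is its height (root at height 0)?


In a complete binary tree, level k holds nodes 2^k .. 2^(k+1)-1 (1-indexed).
Height = floor(log2(n)) = floor(log2(1968860)) = 20
Check: 2^20 = 1048576 <= 1968860 < 2097152 = 2^21


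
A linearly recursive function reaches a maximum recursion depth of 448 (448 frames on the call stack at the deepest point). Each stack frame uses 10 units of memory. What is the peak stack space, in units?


Maximum recursion depth = 448 frames
Memory per frame = 10 units
Total stack space = depth * frame_size
= 448 * 10 = 4480


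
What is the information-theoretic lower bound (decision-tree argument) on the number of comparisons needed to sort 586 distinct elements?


A binary decision tree of height h has at most 2^h leaves and needs at least n! of them, so h >= ceil(log2(n!)).
586! is far too large to multiply out, so use Stirling's series:
  ln(n!) ~ n ln n - n + (1/2) ln(2 pi n) + 1/(12n)  (error below 1/(360 n^3), negligible here)
  ln(586) = 6.3733198
  n ln n = 586 * 6.3733198 = 3734.7654
  (1/2) ln(2 pi * 586) = (1/2) ln(3681.9466) = 4.1056
  1/(12*586) = 0.0001
  ln(586!) ~ 3734.7654 - 586 + 4.1056 + 0.0001 = 3152.8711
Convert to base 2: log2(586!) = 3152.8711 / ln 2 = 3152.8711 / 0.69314718 = 4548.6315
ceil(4548.6315) = 4549


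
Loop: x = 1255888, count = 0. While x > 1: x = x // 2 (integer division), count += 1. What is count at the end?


The variable x halves each step:
x = 1255888 -> 627944 -> 313972 -> 156986 -> 78493 -> 39246 -> 19623 -> 9811 -> 4905 -> 2452 -> 1226 -> 613 -> 306 -> 153 -> 76 -> 38 -> 19 -> 9 -> 4 -> 2 -> 1
Number of halvings = floor(log2(1255888)) = 20


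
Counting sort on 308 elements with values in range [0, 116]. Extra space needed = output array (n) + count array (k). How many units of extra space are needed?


Output array size: 308 (to store sorted result)
Count array size: 117 (one slot per possible value, range 0 to 116)
Total extra space = 308 + 117 = 425


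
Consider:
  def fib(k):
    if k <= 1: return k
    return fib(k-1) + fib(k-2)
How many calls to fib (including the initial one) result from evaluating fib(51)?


Let C(m) = total calls to evaluate fib(m). Then C(0)=C(1)=1, and
C(m) = 1 + C(m-1) + C(m-2) for m >= 2.
Build the table (each entry = 1 + previous two):
  C(0) = 1
  C(1) = 1
  C(2) = 1 + 1 + 1 = 3
  C(3) = 1 + 3 + 1 = 5
  C(4) = 1 + 5 + 3 = 9
  C(5) = 1 + 9 + 5 = 15
  C(6) = 1 + 15 + 9 = 25
  C(7) = 1 + 25 + 15 = 41
  C(8) = 1 + 41 + 25 = 67
  C(9) = 1 + 67 + 41 = 109
  C(10) = 1 + 109 + 67 = 177
  C(11) = 1 + 177 + 109 = 287
  C(12) = 1 + 287 + 177 = 465
  C(13) = 1 + 465 + 287 = 753
  C(14) = 1 + 753 + 465 = 1219
  C(15) = 1 + 1219 + 753 = 1973
  C(16) = 1 + 1973 + 1219 = 3193
  C(17) = 1 + 3193 + 1973 = 5167
  C(18) = 1 + 5167 + 3193 = 8361
  C(19) = 1 + 8361 + 5167 = 13529
  C(20) = 1 + 13529 + 8361 = 21891
  C(21) = 1 + 21891 + 13529 = 35421
  C(22) = 1 + 35421 + 21891 = 57313
  C(23) = 1 + 57313 + 35421 = 92735
  C(24) = 1 + 92735 + 57313 = 150049
  C(25) = 1 + 150049 + 92735 = 242785
  C(26) = 1 + 242785 + 150049 = 392835
  C(27) = 1 + 392835 + 242785 = 635621
  C(28) = 1 + 635621 + 392835 = 1028457
  C(29) = 1 + 1028457 + 635621 = 1664079
  C(30) = 1 + 1664079 + 1028457 = 2692537
  C(31) = 1 + 2692537 + 1664079 = 4356617
  C(32) = 1 + 4356617 + 2692537 = 7049155
  C(33) = 1 + 7049155 + 4356617 = 11405773
  C(34) = 1 + 11405773 + 7049155 = 18454929
  C(35) = 1 + 18454929 + 11405773 = 29860703
  C(36) = 1 + 29860703 + 18454929 = 48315633
  C(37) = 1 + 48315633 + 29860703 = 78176337
  C(38) = 1 + 78176337 + 48315633 = 126491971
  C(39) = 1 + 126491971 + 78176337 = 204668309
  C(40) = 1 + 204668309 + 126491971 = 331160281
  C(41) = 1 + 331160281 + 204668309 = 535828591
  C(42) = 1 + 535828591 + 331160281 = 866988873
  C(43) = 1 + 866988873 + 535828591 = 1402817465
  C(44) = 1 + 1402817465 + 866988873 = 2269806339
  C(45) = 1 + 2269806339 + 1402817465 = 3672623805
  C(46) = 1 + 3672623805 + 2269806339 = 5942430145
  C(47) = 1 + 5942430145 + 3672623805 = 9615053951
  C(48) = 1 + 9615053951 + 5942430145 = 15557484097
  C(49) = 1 + 15557484097 + 9615053951 = 25172538049
  C(50) = 1 + 25172538049 + 15557484097 = 40730022147
  C(51) = 1 + 40730022147 + 25172538049 = 65902560197
Total calls for fib(51) = 65902560197


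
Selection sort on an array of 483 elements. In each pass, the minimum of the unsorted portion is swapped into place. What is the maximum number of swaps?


Selection sort performs one swap per pass:
  Pass 1: find min in positions 0 to 482, swap with position 0
  Pass 2: find min in positions 1 to 482, swap with position 1
  Pass 3: find min in positions 2 to 482, swap with position 2
  Pass 4: find min in positions 3 to 482, swap with position 3
  Pass 5: find min in positions 4 to 482, swap with position 4
  ... (477 more passes)
Total passes (and swaps) = n - 1 = 483 - 1 = 482


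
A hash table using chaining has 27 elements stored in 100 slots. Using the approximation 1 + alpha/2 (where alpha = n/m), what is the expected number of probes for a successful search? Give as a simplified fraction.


Load factor alpha = n/m = 27/100
Expected probes = 1 + alpha/2 = 1 + 27/(2*100)
= 1 + 27/200
= 200/200 + 27/200
= 227/200


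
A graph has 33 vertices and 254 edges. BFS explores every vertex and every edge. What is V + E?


A full BFS traversal dequeues each vertex once and examines each edge once.
Vertex visits: 33
Edge visits: 254
V + E = 33 + 254 = 287


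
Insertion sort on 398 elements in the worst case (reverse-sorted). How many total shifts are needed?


In the worst case (reverse-sorted), each element shifts past all previous:
  Element 1: 1 shifts
  Element 2: 2 shifts
  Element 3: 3 shifts
  Element 4: 4 shifts
  Element 5: 5 shifts
  ...
  Element 397: 397 shifts
Total = 1 + 2 + ... + 397
= 398*(398-1)/2 = 79003


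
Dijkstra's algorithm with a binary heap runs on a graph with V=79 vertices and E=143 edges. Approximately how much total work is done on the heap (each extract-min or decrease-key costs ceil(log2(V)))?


Dijkstra with a binary heap: each vertex is extracted once, each edge may relax once.
Each heap operation costs O(log V).
V + E = 79 + 143 = 222
ceil(log2(79)) = 7 (since 2^6 = 64 < 79 <= 128 = 2^7)
Total heap work = (V+E) * ceil(log2(V)) = 222 * 7 = 1554


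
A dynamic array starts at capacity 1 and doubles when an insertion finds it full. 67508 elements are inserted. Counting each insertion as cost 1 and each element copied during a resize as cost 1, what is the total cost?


n = 67508
Insertion costs: 67508
Resizes copy 1, 2, 4, ... up to the largest power of 2 that is <= n-1 = 67507, i.e. 65536.
Copy costs = 1 + 2 + 4 + 8 + 16 + 32 + 64 + 128 + 256 + 512 + 1024 + 2048 + 4096 + 8192 + 16384 + 32768 + 65536 = 131071
Total = 67508 + 131071 = 198579


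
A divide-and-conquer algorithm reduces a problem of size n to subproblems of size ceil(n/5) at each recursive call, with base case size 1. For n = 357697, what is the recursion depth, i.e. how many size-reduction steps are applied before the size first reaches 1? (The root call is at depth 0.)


Each step divides the size by 5 (rounding up); after k steps the size is ceil(n/5^k), which equals 1 exactly when 5^k >= n.
So the depth is the smallest k with 5^k >= 357697, i.e. ceil(log_5(357697)).
5^7 = 78125 < 357697 <= 390625 = 5^8
Recursion depth = 8


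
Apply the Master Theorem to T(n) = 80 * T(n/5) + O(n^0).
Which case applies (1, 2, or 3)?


The Master Theorem: T(n) = a*T(n/b) + O(n^c)
  a = 80, b = 5, c = 0
log_b(a) = log_5(80) ~ 2.723
Compare b^c with a: 5^0 = 1 < 80, so c < log_b(a).
Since c < log_b(a), Case 1 applies.
T(n) = O(n^(log_5 80)) ~ O(n^2.723)
Master Theorem case = 1


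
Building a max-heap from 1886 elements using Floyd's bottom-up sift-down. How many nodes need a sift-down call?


In a heap of 1886 elements (0-indexed array):
  Last element index: 1885
  Parent of last element: floor((1885 - 1) / 2) = 942
  Internal nodes: indices 0 to 942
  Count = floor(1886/2) = 943


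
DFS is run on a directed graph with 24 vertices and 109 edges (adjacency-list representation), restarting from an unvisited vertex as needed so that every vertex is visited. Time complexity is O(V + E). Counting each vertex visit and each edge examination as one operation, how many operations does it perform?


A full DFS traversal processes each vertex exactly once (push/pop on stack).
Each directed edge is examined once.
V = 24, E = 109
V + E = 133


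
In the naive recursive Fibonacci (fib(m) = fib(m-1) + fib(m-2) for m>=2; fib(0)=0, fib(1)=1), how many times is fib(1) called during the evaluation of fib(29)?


Let N(m) = number of times fib(m) is called while evaluating fib(29).
N(29) = 1 (the initial call).
N(28) = 1 (only fib(29) calls it).
For 1 <= m <= 27: fib(m) is called by fib(m+1) and fib(m+2), so
  N(m) = N(m+1) + N(m+2).
fib(0) is called only by fib(2), so N(0) = N(2).
Walk down from m=29:
  N(29)=1, N(28)=1, N(27)=2, N(26)=3, N(25)=5, N(24)=8, N(23)=13, N(22)=21, N(21)=34, N(20)=55, N(19)=89, N(18)=144, N(17)=233, N(16)=377, N(15)=610, N(14)=987, N(13)=1597, N(12)=2584, N(11)=4181, N(10)=6765, N(9)=10946, N(8)=17711, N(7)=28657, N(6)=46368, N(5)=75025, N(4)=121393, N(3)=196418, N(2)=317811, N(1)=514229
N(1) = 514229


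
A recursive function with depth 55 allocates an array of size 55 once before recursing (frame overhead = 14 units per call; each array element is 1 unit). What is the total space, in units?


Array allocation: 55 units (allocated once)
Stack frames: 55 deep * 14 per frame = 770 units
Total = 55 + 770 = 825


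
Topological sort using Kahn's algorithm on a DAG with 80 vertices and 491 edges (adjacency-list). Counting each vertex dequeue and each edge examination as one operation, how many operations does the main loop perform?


Kahn's algorithm:
  1. Compute in-degrees: O(V + E)
  2. Process queue: each vertex dequeued once (O(V))
     each edge examined once (O(E))
Total = V + E = 80 + 491 = 571


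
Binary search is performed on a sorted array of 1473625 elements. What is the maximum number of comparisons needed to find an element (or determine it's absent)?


Binary search halves the search space each comparison:
  Step 1: search space = 1473625 -> 736812
  Step 2: search space = 736812 -> 368406
  Step 3: search space = 368406 -> 184203
  Step 4: search space = 184203 -> 92101
  Step 5: search space = 92101 -> 46050
  Step 6: search space = 46050 -> 23025
  Step 7: search space = 23025 -> 11512
  Step 8: search space = 11512 -> 5756
  Step 9: search space = 5756 -> 2878
  Step 10: search space = 2878 -> 1439
  Step 11: search space = 1439 -> 719
  Step 12: search space = 719 -> 359
  Step 13: search space = 359 -> 179
  Step 14: search space = 179 -> 89
  Step 15: search space = 89 -> 44
  Step 16: search space = 44 -> 22
  Step 17: search space = 22 -> 11
  Step 18: search space = 11 -> 5
  Step 19: search space = 5 -> 2
  Step 20: search space = 2 -> 1
  Step 21: search space = 1 (final check)
Maximum comparisons = floor(log2(1473625)) + 1 = 20 + 1 = 21


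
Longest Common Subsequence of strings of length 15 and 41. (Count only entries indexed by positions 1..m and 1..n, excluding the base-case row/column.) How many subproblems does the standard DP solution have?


DP table indexed by positions in both strings.
First string: 15 positions
Second string: 41 positions
Total = 15 * 41 = 615


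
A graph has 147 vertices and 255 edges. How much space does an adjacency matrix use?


Adjacency matrix: V x V grid of entries
Space = V^2 = 147^2 = 147 * 147 = 21609


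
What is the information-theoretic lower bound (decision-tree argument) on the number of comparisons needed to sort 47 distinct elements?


A binary decision tree of height h has at most 2^h leaves and needs at least n! of them, so h >= ceil(log2(n!)).
47! is far too large to multiply out, so use Stirling's series:
  ln(n!) ~ n ln n - n + (1/2) ln(2 pi n) + 1/(12n)  (error below 1/(360 n^3), negligible here)
  ln(47) = 3.8501476
  n ln n = 47 * 3.8501476 = 180.9569
  (1/2) ln(2 pi * 47) = (1/2) ln(295.3097) = 2.8440
  1/(12*47) = 0.0018
  ln(47!) ~ 180.9569 - 47 + 2.8440 + 0.0018 = 136.8027
Convert to base 2: log2(47!) = 136.8027 / ln 2 = 136.8027 / 0.69314718 = 197.3646
ceil(197.3646) = 198


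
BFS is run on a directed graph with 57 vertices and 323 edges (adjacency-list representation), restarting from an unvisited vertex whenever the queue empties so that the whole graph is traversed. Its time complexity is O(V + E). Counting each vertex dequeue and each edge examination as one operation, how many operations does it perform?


A full BFS traversal dequeues each vertex exactly once and examines each directed edge exactly once.
V = 57 (vertex processing cost)
E = 323 (edge examination cost)
Total operations proportional to V + E = 57 + 323 = 380


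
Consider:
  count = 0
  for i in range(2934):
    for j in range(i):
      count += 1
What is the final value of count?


For each i, the inner loop runs i times:
  i=0: inner runs 0 times
  i=1: inner runs 1 time
  i=2: inner runs 2 times
  i=3: inner runs 3 times
  i=4: inner runs 4 times
  i=5: inner runs 5 times
  i=6: inner runs 6 times
  i=7: inner runs 7 times
  ...
Total = 0 + 1 + 2 + ... + 2933 = 2934*(2934-1)/2 = 4302711


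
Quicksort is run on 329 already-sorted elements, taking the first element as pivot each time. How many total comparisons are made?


Sum of comparisons per partition:
328 + 327 + ... + 1 + 0
= 329 * (329 - 1) / 2
= 329 * 328 / 2
= 53956


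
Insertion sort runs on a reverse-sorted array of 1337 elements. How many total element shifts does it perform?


Sum of shifts = 1 + 2 + 3 + ... + 1336
= 1337 * 1336 / 2
= 1786232 / 2
= 893116


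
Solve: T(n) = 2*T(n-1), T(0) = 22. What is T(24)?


Unrolling:
T(24) = 2*T(23) = 2^2*T(22) = ... = 2^24*T(0)
= 2^24 * 22
= 16777216 * 22 = 369098752


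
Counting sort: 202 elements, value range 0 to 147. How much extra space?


n = 202 (output array)
k = 148 (count array for 148 distinct values)
Extra space = 202 + 148 = 350


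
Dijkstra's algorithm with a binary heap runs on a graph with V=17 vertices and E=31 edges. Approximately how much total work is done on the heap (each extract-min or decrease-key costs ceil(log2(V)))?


Dijkstra with a binary heap: each vertex is extracted once, each edge may relax once.
Each heap operation costs O(log V).
V + E = 17 + 31 = 48
ceil(log2(17)) = 5 (since 2^4 = 16 < 17 <= 32 = 2^5)
Total heap work = (V+E) * ceil(log2(V)) = 48 * 5 = 240


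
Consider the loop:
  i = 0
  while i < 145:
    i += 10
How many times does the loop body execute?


Starting at i = 0, each iteration adds 10.
Iterations until i >= 145:
  Iteration 1: i = 0 -> i = 10
  Iteration 2: i = 10 -> i = 20
  Iteration 3: i = 20 -> i = 30
  Iteration 4: i = 30 -> i = 40
  Iteration 5: i = 40 -> i = 50
  Iteration 6: i = 50 -> i = 60
  Iteration 7: i = 60 -> i = 70
  Iteration 8: i = 70 -> i = 80
  ... continuing ...
Total iterations = ceil(145/10) = 15


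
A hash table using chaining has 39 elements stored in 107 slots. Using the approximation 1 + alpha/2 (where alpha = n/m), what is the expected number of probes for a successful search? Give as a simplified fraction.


Load factor alpha = n/m = 39/107
Expected probes = 1 + alpha/2 = 1 + 39/(2*107)
= 1 + 39/214
= 214/214 + 39/214
= 253/214


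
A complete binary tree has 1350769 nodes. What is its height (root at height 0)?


In a complete binary tree, level k holds nodes 2^k .. 2^(k+1)-1 (1-indexed).
Height = floor(log2(n)) = floor(log2(1350769)) = 20
Check: 2^20 = 1048576 <= 1350769 < 2097152 = 2^21


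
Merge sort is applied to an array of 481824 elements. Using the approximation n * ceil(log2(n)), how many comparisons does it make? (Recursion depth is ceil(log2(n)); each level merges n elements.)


Merge sort divides the array into halves recursively.
Number of levels = ceil(log2(481824)) = 19
At each level, approximately n = 481824 comparisons are needed for merging.
Total comparisons ~ n * ceil(log2(n)) = 481824 * 19 = 9154656


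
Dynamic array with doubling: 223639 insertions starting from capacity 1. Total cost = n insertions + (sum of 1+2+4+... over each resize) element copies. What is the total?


n = 223639
Insertion costs: 223639
Resizes copy 1, 2, 4, ... up to the largest power of 2 that is <= n-1 = 223638, i.e. 131072.
Copy costs = 1 + 2 + 4 + 8 + 16 + 32 + 64 + 128 + 256 + 512 + 1024 + 2048 + 4096 + 8192 + 16384 + 32768 + 65536 + 131072 = 262143
Total = 223639 + 262143 = 485782


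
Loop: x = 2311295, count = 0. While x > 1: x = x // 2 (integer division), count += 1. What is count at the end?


The variable x halves each step:
x = 2311295 -> 1155647 -> 577823 -> 288911 -> 144455 -> 72227 -> 36113 -> 18056 -> 9028 -> 4514 -> 2257 -> 1128 -> 564 -> 282 -> 141 -> 70 -> 35 -> 17 -> 8 -> 4 -> 2 -> 1
Number of halvings = floor(log2(2311295)) = 21


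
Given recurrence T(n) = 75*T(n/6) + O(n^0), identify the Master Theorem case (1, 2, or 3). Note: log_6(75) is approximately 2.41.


Master Theorem parameters: a=75, b=6, c=0
log_b(a) = 2.41
Compare b^c with a: 6^0 = 1 < 75, so c < log_b(a).
Comparing c=0 vs log_b(a)=2.41:
0 < 2.41 => Case 1
Result: T(n) = O(n^(log_6 75)) ~ O(n^2.41)
Master Theorem case = 1


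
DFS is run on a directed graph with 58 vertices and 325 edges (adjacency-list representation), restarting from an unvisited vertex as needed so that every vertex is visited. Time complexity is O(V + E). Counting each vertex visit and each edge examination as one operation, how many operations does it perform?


A full DFS traversal processes each vertex exactly once (push/pop on stack).
Each directed edge is examined once.
V = 58, E = 325
V + E = 383


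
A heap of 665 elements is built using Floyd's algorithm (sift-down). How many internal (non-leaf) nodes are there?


Leaf nodes occupy roughly half the array.
Sift-down is called for each internal node, starting from the last one.
Internal nodes = floor(n/2) = floor(665/2) = 332


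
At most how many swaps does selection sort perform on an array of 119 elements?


Each of the 118 passes places one element in its final position.
Pass 1: swap minimum into position 0
Pass 2: swap minimum of remaining into position 1
...
Pass 118: last two elements, one swap
Maximum swaps = 119 - 1 = 118


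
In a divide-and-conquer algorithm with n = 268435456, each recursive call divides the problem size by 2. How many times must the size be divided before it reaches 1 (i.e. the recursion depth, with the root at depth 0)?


Number of divisions = log_2(268435456)
Sizes: 268435456 -> 134217728 -> 67108864 -> 33554432 -> 16777216 -> 8388608 -> 4194304 -> 2097152 -> 1048576 -> 524288 -> 262144 -> 131072 -> 65536 -> 32768 -> 16384 -> 8192 -> 4096 -> 2048 -> 1024 -> 512 -> 256 -> 128 -> 64 -> 32 -> 16 -> 8 -> 4 -> 2 -> 1 (28 divisions)
Recursion depth = 28


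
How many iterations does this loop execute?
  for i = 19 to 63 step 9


The loop variable i takes values starting at 19 and increments by 9 each iteration.
Sequence: i = 19, 28, 37, 46, 55
The upper bound 63 is inclusive, so the count is floor((last - first) / step) + 1:
floor((63 - 19) / 9) + 1 = floor(44/9) + 1 = 4 + 1 = 5


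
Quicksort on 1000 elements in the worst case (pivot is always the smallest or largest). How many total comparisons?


In the worst case, each partition step picks the worst pivot:
  Partition 1: 999 comparisons (n-1 elements to compare)
  Partition 2: 998 comparisons
  Partition 3: 997 comparisons
  Partition 4: 996 comparisons
  Partition 5: 995 comparisons
  ...
  Last partition: 0 comparisons
Total = (n-1) + (n-2) + ... + 1 + 0 = n*(n-1)/2
= 1000*999/2 = 499500


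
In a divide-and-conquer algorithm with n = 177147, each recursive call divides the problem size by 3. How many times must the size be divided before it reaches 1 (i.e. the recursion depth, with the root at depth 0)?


Number of divisions = log_3(177147)
Sizes: 177147 -> 59049 -> 19683 -> 6561 -> 2187 -> 729 -> 243 -> 81 -> 27 -> 9 -> 3 -> 1 (11 divisions)
Recursion depth = 11


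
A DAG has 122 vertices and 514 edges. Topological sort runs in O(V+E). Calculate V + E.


V = 122 (vertex processing)
E = 514 (edge processing)
V + E = 122 + 514 = 636


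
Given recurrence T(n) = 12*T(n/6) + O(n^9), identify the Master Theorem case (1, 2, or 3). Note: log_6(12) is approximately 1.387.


Master Theorem parameters: a=12, b=6, c=9
log_b(a) = 1.387
Compare b^c with a: 6^9 = 10077696 > 12, so c > log_b(a).
Comparing c=9 vs log_b(a)=1.387:
9 > 1.387 => Case 3
Result: T(n) = O(n^9)
Master Theorem case = 3


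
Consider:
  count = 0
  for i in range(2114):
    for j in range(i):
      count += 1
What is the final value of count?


For each i, the inner loop runs i times:
  i=0: inner runs 0 times
  i=1: inner runs 1 time
  i=2: inner runs 2 times
  i=3: inner runs 3 times
  i=4: inner runs 4 times
  i=5: inner runs 5 times
  i=6: inner runs 6 times
  i=7: inner runs 7 times
  ...
Total = 0 + 1 + 2 + ... + 2113 = 2114*(2114-1)/2 = 2233441


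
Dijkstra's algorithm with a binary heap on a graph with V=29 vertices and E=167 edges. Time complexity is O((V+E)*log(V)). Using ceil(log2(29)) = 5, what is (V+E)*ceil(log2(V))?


Dijkstra with a binary heap: each vertex is extracted once, each edge may relax once.
Each heap operation costs O(log V).
V + E = 29 + 167 = 196
ceil(log2(29)) = 5 (since 2^4 = 16 < 29 <= 32 = 2^5)
Total heap work = (V+E) * ceil(log2(V)) = 196 * 5 = 980


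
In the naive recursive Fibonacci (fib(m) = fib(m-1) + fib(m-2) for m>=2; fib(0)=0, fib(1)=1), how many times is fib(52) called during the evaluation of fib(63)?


Let N(m) = number of times fib(m) is called while evaluating fib(63).
N(63) = 1 (the initial call).
N(62) = 1 (only fib(63) calls it).
For 1 <= m <= 61: fib(m) is called by fib(m+1) and fib(m+2), so
  N(m) = N(m+1) + N(m+2).
fib(0) is called only by fib(2), so N(0) = N(2).
Walk down from m=63:
  N(63)=1, N(62)=1, N(61)=2, N(60)=3, N(59)=5, N(58)=8, N(57)=13, N(56)=21, N(55)=34, N(54)=55, N(53)=89, N(52)=144
N(52) = 144


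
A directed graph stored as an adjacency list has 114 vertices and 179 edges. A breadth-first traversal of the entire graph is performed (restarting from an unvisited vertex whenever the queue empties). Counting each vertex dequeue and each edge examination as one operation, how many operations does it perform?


A full BFS traversal dequeues each vertex once and examines each edge once.
Vertex visits: 114
Edge visits: 179
V + E = 114 + 179 = 293


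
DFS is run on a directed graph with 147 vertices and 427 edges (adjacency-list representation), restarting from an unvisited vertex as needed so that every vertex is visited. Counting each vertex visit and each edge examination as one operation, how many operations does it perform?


A full DFS traversal processes each vertex exactly once (push/pop on stack).
Each directed edge is examined once.
V = 147, E = 427
V + E = 574


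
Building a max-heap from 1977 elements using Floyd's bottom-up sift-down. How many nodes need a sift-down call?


In a heap of 1977 elements (0-indexed array):
  Last element index: 1976
  Parent of last element: floor((1976 - 1) / 2) = 987
  Internal nodes: indices 0 to 987
  Count = floor(1977/2) = 988


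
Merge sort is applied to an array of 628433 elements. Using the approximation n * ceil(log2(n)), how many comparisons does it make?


Merge sort divides the array into halves recursively.
Number of levels = ceil(log2(628433)) = 20
At each level, approximately n = 628433 comparisons are needed for merging.
Total comparisons ~ n * ceil(log2(n)) = 628433 * 20 = 12568660


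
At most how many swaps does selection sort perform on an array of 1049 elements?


Each of the 1048 passes places one element in its final position.
Pass 1: swap minimum into position 0
Pass 2: swap minimum of remaining into position 1
...
Pass 1048: last two elements, one swap
Maximum swaps = 1049 - 1 = 1048


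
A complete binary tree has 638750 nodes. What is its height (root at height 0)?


In a complete binary tree, level k holds nodes 2^k .. 2^(k+1)-1 (1-indexed).
Height = floor(log2(n)) = floor(log2(638750)) = 19
Check: 2^19 = 524288 <= 638750 < 1048576 = 2^20


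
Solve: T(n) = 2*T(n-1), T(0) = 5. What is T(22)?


Unrolling:
T(22) = 2*T(21) = 2^2*T(20) = ... = 2^22*T(0)
= 2^22 * 5
= 4194304 * 5 = 20971520


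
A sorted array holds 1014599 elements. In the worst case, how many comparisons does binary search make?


Halving sequence: 1014599 -> 507299 -> 253649 -> 126824 -> 63412 -> 31706 -> 15853 -> 7926 -> 3963 -> 1981 -> 990 -> 495 -> 247 -> 123 -> 61 -> 30 -> 15 -> 7 -> 3 -> 1
Number of halvings = 19
Max comparisons = 19 + 1 = 20


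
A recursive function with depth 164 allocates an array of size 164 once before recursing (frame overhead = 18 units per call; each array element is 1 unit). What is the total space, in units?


Array allocation: 164 units (allocated once)
Stack frames: 164 deep * 18 per frame = 2952 units
Total = 164 + 2952 = 3116


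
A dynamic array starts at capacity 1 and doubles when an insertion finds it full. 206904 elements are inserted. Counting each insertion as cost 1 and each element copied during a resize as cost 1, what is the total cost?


n = 206904
Insertion costs: 206904
Resizes copy 1, 2, 4, ... up to the largest power of 2 that is <= n-1 = 206903, i.e. 131072.
Copy costs = 1 + 2 + 4 + 8 + 16 + 32 + 64 + 128 + 256 + 512 + 1024 + 2048 + 4096 + 8192 + 16384 + 32768 + 65536 + 131072 = 262143
Total = 206904 + 262143 = 469047


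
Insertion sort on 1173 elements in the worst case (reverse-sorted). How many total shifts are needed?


In the worst case (reverse-sorted), each element shifts past all previous:
  Element 1: 1 shifts
  Element 2: 2 shifts
  Element 3: 3 shifts
  Element 4: 4 shifts
  Element 5: 5 shifts
  ...
  Element 1172: 1172 shifts
Total = 1 + 2 + ... + 1172
= 1173*(1173-1)/2 = 687378


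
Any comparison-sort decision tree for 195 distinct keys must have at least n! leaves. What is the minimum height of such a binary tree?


A binary decision tree of height h has at most 2^h leaves and needs at least n! of them, so h >= ceil(log2(n!)).
195! is far too large to multiply out, so use Stirling's series:
  ln(n!) ~ n ln n - n + (1/2) ln(2 pi n) + 1/(12n)  (error below 1/(360 n^3), negligible here)
  ln(195) = 5.2729996
  n ln n = 195 * 5.2729996 = 1028.2349
  (1/2) ln(2 pi * 195) = (1/2) ln(1225.2211) = 3.5554
  1/(12*195) = 0.0004
  ln(195!) ~ 1028.2349 - 195 + 3.5554 + 0.0004 = 836.7907
Convert to base 2: log2(195!) = 836.7907 / ln 2 = 836.7907 / 0.69314718 = 1207.2338
ceil(1207.2338) = 1208


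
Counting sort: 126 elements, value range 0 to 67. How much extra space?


n = 126 (output array)
k = 68 (count array for 68 distinct values)
Extra space = 126 + 68 = 194


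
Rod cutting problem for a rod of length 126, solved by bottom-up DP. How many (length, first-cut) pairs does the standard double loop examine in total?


For each subproblem length i = 1..126, the inner loop considers i possible first cuts.
Total = 1 + 2 + ... + 126
= 126*(126+1)/2
= 126*127/2 = 8001


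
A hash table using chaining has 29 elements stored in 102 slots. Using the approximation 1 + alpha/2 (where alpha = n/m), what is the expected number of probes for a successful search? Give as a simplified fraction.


Load factor alpha = n/m = 29/102
Expected probes = 1 + alpha/2 = 1 + 29/(2*102)
= 1 + 29/204
= 204/204 + 29/204
= 233/204


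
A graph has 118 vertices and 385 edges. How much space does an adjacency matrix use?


Adjacency matrix: V x V grid of entries
Space = V^2 = 118^2 = 118 * 118 = 13924


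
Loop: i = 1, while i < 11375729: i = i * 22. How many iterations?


i multiplies by 22 each step:
i = 1 -> 22 -> 484 -> 10648 -> 234256 -> 5153632 -> 113379904 (stop)
Iterations = ceil(log_22(11375729)) = 6


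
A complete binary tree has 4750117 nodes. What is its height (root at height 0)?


In a complete binary tree, level k holds nodes 2^k .. 2^(k+1)-1 (1-indexed).
Height = floor(log2(n)) = floor(log2(4750117)) = 22
Check: 2^22 = 4194304 <= 4750117 < 8388608 = 2^23


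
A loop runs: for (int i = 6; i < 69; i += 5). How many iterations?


Loop starts at i = 6, increments by 5, stops when i >= 69.
Number of iterations = ceil((69 - 6) / 5)
= ceil(63 / 5)
= 13


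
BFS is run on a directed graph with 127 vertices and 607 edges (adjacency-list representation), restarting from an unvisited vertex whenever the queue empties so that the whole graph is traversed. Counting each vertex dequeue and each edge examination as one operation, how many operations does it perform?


A full BFS traversal dequeues each vertex exactly once and examines each directed edge exactly once.
V = 127 (vertex processing cost)
E = 607 (edge examination cost)
Total operations proportional to V + E = 127 + 607 = 734


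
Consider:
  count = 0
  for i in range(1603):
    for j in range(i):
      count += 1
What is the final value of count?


For each i, the inner loop runs i times:
  i=0: inner runs 0 times
  i=1: inner runs 1 time
  i=2: inner runs 2 times
  i=3: inner runs 3 times
  i=4: inner runs 4 times
  i=5: inner runs 5 times
  i=6: inner runs 6 times
  i=7: inner runs 7 times
  ...
Total = 0 + 1 + 2 + ... + 1602 = 1603*(1603-1)/2 = 1284003


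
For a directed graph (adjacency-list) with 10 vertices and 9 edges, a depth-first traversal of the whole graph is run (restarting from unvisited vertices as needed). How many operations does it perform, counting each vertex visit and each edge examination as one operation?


A full DFS traversal visits each vertex once and examines each edge once.
V = 10
E = 9
Sum = 10 + 9 = 19


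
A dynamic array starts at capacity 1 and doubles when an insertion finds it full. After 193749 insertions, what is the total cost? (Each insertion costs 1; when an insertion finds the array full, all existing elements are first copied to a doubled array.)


Insertion cost: 193749 (one per element)
Resizes occur just before inserting elements 2, 3, 5, 9, ...
Elements copied at each resize: 1 + 2 + 4 + 8 + 16 + 32 + 64 + 128 + 256 + 512 + 1024 + 2048 + 4096 + 8192 + 16384 + 32768 + 65536 + 131072
Sum of copies = 262143 (geometric series: 2^k - 1)
Total = 193749 + 262143 = 455892


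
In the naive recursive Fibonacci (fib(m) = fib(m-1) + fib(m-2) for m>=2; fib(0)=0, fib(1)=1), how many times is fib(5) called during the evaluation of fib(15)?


Let N(m) = number of times fib(m) is called while evaluating fib(15).
N(15) = 1 (the initial call).
N(14) = 1 (only fib(15) calls it).
For 1 <= m <= 13: fib(m) is called by fib(m+1) and fib(m+2), so
  N(m) = N(m+1) + N(m+2).
fib(0) is called only by fib(2), so N(0) = N(2).
Walk down from m=15:
  N(15)=1, N(14)=1, N(13)=2, N(12)=3, N(11)=5, N(10)=8, N(9)=13, N(8)=21, N(7)=34, N(6)=55, N(5)=89
N(5) = 89


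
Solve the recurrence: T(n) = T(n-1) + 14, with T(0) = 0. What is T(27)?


Unrolling the recurrence:
T(27) = T(26) + 14
       = T(25) + 14 + 14
       = T(24) + 14*3
       ...
       = T(0) + 14*27
       = 0 + 378 = 378


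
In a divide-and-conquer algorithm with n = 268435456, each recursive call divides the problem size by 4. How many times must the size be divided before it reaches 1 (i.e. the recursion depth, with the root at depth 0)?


Number of divisions = log_4(268435456)
Sizes: 268435456 -> 67108864 -> 16777216 -> 4194304 -> 1048576 -> 262144 -> 65536 -> 16384 -> 4096 -> 1024 -> 256 -> 64 -> 16 -> 4 -> 1 (14 divisions)
Recursion depth = 14


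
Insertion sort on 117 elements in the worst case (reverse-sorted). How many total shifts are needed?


In the worst case (reverse-sorted), each element shifts past all previous:
  Element 1: 1 shifts
  Element 2: 2 shifts
  Element 3: 3 shifts
  Element 4: 4 shifts
  Element 5: 5 shifts
  ...
  Element 116: 116 shifts
Total = 1 + 2 + ... + 116
= 117*(117-1)/2 = 6786


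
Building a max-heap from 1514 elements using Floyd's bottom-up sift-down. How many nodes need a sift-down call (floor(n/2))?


In a heap of 1514 elements (0-indexed array):
  Last element index: 1513
  Parent of last element: floor((1513 - 1) / 2) = 756
  Internal nodes: indices 0 to 756
  Count = floor(1514/2) = 757


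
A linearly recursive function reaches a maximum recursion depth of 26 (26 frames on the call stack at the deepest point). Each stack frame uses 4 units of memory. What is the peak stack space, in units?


Maximum recursion depth = 26 frames
Memory per frame = 4 units
Total stack space = depth * frame_size
= 26 * 4 = 104
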